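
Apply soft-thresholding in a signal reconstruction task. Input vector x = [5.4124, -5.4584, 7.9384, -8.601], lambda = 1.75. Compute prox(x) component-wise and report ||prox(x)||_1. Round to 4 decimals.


Soft-thresholding with lambda = 1.75:
prox(5.4124) = sign(5.4124)*max(|5.4124| - 1.75, 0) = 3.6624
prox(-5.4584) = sign(-5.4584)*max(|-5.4584| - 1.75, 0) = -3.7084
prox(7.9384) = sign(7.9384)*max(|7.9384| - 1.75, 0) = 6.1884
prox(-8.601) = sign(-8.601)*max(|-8.601| - 1.75, 0) = -6.851
prox(x) = [3.6624, -3.7084, 6.1884, -6.851]
||prox(x)||_1 = 3.6624 + 3.7084 + 6.1884 + 6.851 = 20.4102


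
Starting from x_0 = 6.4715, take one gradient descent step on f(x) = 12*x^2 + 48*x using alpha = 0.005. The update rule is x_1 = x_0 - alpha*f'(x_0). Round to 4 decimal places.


We compute the gradient at x_0 and apply the update.
f'(x) = 24*x + 48
f'(6.4715) = 24*6.4715 + 48 = 203.316
x_1 = 6.4715 - 0.005*203.316 = 5.4549


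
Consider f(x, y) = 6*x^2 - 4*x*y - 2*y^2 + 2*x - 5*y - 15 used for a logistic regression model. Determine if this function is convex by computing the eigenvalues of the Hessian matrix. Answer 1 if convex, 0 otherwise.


The Hessian of f(x,y) = 6*x^2 - 4*x*y - 2*y^2 + 2*x - 5*y - 15 is:
H = [[12, -4], [-4, -4]]
Trace = 12 - 4 = 8
Determinant = 12*-4 - (-4)^2 = -64
Discriminant = (8)^2 - 4*-64 = 320.0
Eigenvalues: lambda_1 = -4.9443, lambda_2 = 12.9443
The function is not convex.

0


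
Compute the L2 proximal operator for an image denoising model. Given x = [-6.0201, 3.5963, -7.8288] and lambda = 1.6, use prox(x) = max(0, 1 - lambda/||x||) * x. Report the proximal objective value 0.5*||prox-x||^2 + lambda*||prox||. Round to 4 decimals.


Step 1: Compute ||x||.
||x|| = 10.5102
Step 2: Compute scaling factor.
scale = max(0, 1 - 1.6/10.5102) = 0.8478
Step 3: prox(x) = [-5.1036, 3.0488, -6.637]
||prox(x)|| = 8.9102
Step 4: Proximal objective.
0.5*||prox-x||^2 = 1.28
lambda*||prox|| = 14.2563
Total = 15.5364


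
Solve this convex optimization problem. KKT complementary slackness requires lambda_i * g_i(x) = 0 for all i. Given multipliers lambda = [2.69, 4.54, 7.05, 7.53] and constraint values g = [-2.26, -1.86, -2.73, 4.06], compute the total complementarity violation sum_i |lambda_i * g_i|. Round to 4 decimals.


KKT complementary slackness check:
lambda_1 * g_1 = 2.69 * -2.26 = -6.0794
lambda_2 * g_2 = 4.54 * -1.86 = -8.4444
lambda_3 * g_3 = 7.05 * -2.73 = -19.2465
lambda_4 * g_4 = 7.53 * 4.06 = 30.5718
Total violation = 6.0794 + 8.4444 + 19.2465 + 30.5718 = 64.3421


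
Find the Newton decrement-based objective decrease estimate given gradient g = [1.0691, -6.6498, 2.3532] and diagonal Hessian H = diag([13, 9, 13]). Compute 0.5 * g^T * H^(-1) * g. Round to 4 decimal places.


Step 1: H is diagonal, so H^(-1) * g = [0.0822, -0.7389, 0.181].
Step 2: g^T H^(-1) g = sum_i g_i^2 / H_ii
  = (1.0691)^2/13 + (-6.6498)^2/9 + (2.3532)^2/13
  = 0.0879 + 4.9133 + 0.426 = 5.4272
Step 3: Objective decrease = 0.5 * g^T H^(-1) g = 2.7136


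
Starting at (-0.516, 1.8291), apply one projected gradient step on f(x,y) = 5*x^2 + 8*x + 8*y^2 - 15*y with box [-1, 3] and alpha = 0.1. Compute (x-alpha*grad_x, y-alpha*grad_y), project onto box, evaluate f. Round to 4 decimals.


Step 1: Compute gradient at (-0.516, 1.8291).
grad_x = 2*5*-0.516 + 8 = 2.84
grad_y = 2*8*1.8291 - 15 = 14.2656
Step 2: Gradient step.
x_raw = -0.516 - 0.1*2.84 = -0.8
y_raw = 1.8291 - 0.1*14.2656 = 0.4025
Step 3: Project onto [-1, 3].
x_proj = clip(-0.8) = -0.8
y_proj = clip(0.4025) = 0.4025
Step 4: Evaluate f.
f(-0.8, 0.4025) = -7.9418


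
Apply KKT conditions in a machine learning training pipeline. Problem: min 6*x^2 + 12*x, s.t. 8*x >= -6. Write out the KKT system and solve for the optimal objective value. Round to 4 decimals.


Step 1: Try lambda = 0 (constraint inactive).
x_unc = -12/(2*6) = -1.0
Check: 8*-1.0 = -8.0 < -6 -- violated!
Step 2: Constraint must be active: 8*x = -6
x* = -6/8 = -0.75
lambda = (2*6*(-0.75) + 12)/8 = 0.375
Step 3: Compute optimal value.
f(x*) = 6*(-0.75)^2 + 12*(-0.75) = -5.625


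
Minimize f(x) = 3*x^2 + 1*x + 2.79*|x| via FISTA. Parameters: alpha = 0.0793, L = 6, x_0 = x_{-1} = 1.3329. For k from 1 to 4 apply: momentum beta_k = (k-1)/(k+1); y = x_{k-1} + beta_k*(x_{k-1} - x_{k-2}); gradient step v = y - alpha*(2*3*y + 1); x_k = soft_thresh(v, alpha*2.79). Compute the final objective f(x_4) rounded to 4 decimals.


FISTA on f(x) = 3*x^2 + 1*x + 2.79*|x|
L = 6, alpha = 0.0793
Iteration 1: beta = 0.0, y = 1.3329 + 0.0*(1.3329 - 1.3329) = 1.3329
  grad(y) = 8.9974, v = y - alpha*grad = 0.6194
  prox(v) = soft_thresh(0.6194, 0.2212) = 0.3982
Iteration 2: beta = 0.3333, y = 0.3982 + 0.3333*(0.3982 - 1.3329) = 0.0866
  grad(y) = 1.5195, v = y - alpha*grad = -0.0339
  prox(v) = soft_thresh(-0.0339, 0.2212) = 0.0
Iteration 3: beta = 0.5, y = 0.0 + 0.5*(0.0 - 0.3982) = -0.1991
  grad(y) = -0.1945, v = y - alpha*grad = -0.1837
  prox(v) = soft_thresh(-0.1837, 0.2212) = 0.0
Iteration 4: beta = 0.6, y = 0.0 + 0.6*(0.0 - 0.0) = 0.0
  grad(y) = 1.0, v = y - alpha*grad = -0.0793
  prox(v) = soft_thresh(-0.0793, 0.2212) = 0.0
f(x_4) = 3*0.0^2 + 1*0.0 + 2.79*|0.0| = 0.0


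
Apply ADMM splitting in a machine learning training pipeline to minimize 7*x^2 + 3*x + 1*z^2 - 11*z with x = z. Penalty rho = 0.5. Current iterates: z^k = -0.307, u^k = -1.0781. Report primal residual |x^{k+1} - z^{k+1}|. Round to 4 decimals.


ADMM iteration with rho = 0.5, z^k = -0.307, u^k = -1.0781
Step 1: x-update.
Minimize 7*x^2 + 3*x + (0.5/2)*(x + 0.307 - 1.0781)^2
FOC: (2*7 + 0.5)*x = -3 + 0.5*(-0.307 + 1.0781)
x^{k+1} = -0.1803
Step 2: z-update.
Minimize 1*z^2 - 11*z + (0.5/2)*(-0.1803 - z - 1.0781)^2
FOC: (2*1 + 0.5)*z = 11 + 0.5*(-0.1803 - 1.0781)
z^{k+1} = 4.1483
Step 3: u-update.
u^{k+1} = -1.0781 - 0.1803 - 4.1483 = -5.4067
Step 4: Primal residual = |-0.1803 - 4.1483| = 4.3286


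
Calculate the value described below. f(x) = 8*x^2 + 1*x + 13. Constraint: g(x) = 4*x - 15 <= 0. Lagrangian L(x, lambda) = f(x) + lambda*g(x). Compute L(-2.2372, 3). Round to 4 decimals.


Step 1: Evaluate f(x).
f(-2.2372) = 8*(-2.2372)^2 + 1*(-2.2372) + 13 = 50.8033
Step 2: Evaluate g(x).
g(-2.2372) = 4*-2.2372 - 15 = -23.9488
Step 3: Compute Lagrangian.
L = 50.8033 + 3*-23.9488 = -21.0431


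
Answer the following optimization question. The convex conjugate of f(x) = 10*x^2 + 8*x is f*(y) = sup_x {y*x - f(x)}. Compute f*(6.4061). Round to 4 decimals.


f*(y) = sup_x {y*x - a*x^2 - b*x} = sup_x {(y-b)*x - a*x^2}
FOC: (y - b) - 2a*x = 0 => x* = (y - b)/(2a)
x* = (6.4061 - 8)/(2*10) = -0.0797
f*(6.4061) = (y-b)^2/(4a) = (6.4061 - 8)^2/(4*10)
= 2.5405/40 = 0.0635


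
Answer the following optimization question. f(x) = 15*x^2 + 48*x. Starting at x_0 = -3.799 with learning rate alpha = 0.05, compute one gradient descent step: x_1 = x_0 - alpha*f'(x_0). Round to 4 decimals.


We compute the gradient at x_0 and apply the update.
f'(x) = 30*x + 48
f'(-3.799) = 30*-3.799 + 48 = -65.97
x_1 = -3.799 - 0.05*-65.97 = -0.5005


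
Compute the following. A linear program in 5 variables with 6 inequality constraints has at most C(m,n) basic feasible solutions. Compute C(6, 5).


Each vertex corresponds to some choice of n active constraints out of m, so the number of vertices is at most C(m, n) = m! / (n!(m-n)!).
m = 6, n = 5
Numerator: 6 * 5 * 4 * 3 * 2
Denominator: 5! = 120
C(6, 5) = 6


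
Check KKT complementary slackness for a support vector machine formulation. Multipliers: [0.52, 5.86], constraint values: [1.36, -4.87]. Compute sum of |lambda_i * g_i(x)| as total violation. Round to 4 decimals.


KKT complementary slackness check:
lambda_1 * g_1 = 0.52 * 1.36 = 0.7072
lambda_2 * g_2 = 5.86 * -4.87 = -28.5382
Total violation = 0.7072 + 28.5382 = 29.2454


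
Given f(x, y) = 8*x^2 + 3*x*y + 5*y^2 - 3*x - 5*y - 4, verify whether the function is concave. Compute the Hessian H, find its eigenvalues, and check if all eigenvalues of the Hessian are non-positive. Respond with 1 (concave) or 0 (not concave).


The Hessian of f(x,y) = 8*x^2 + 3*x*y + 5*y^2 - 3*x - 5*y - 4 is:
H = [[16, 3], [3, 10]]
Trace = 16 + 10 = 26
Determinant = 16*10 - (3)^2 = 151
Discriminant = (26)^2 - 4*151 = 72.0
Eigenvalues: lambda_1 = 8.7574, lambda_2 = 17.2426
The function is not concave.

0


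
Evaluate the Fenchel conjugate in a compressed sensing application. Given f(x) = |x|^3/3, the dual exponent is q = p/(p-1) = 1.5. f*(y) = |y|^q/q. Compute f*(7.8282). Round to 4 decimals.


The conjugate exponent q satisfies 1/p + 1/q = 1.
p = 3, so q = 3/(3 - 1) = 1.5
|y|^q = 7.8282^1.5 = 21.9025
f*(7.8282) = 21.9025 / 1.5 = 14.6016


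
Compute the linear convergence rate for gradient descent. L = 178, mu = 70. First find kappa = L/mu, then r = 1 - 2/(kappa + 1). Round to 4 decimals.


Step 1: Compute the condition number.
kappa = L/mu = 178/70 = 2.5429
Step 2: Compute the convergence rate.
r = 1 - 2/(kappa + 1) = 1 - 2*mu/(L + mu) = (L - mu)/(L + mu) = 108/248 = 0.4355


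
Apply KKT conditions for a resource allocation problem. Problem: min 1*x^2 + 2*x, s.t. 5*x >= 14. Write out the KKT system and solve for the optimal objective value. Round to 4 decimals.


Step 1: Try lambda = 0 (constraint inactive).
x_unc = -2/(2*1) = -1.0
Check: 5*-1.0 = -5.0 < 14 -- violated!
Step 2: Constraint must be active: 5*x = 14
x* = 14/5 = 2.8
lambda = (2*1*2.8 + 2)/5 = 1.52
Step 3: Compute optimal value.
f(x*) = 1*2.8^2 + 2*2.8 = 13.44


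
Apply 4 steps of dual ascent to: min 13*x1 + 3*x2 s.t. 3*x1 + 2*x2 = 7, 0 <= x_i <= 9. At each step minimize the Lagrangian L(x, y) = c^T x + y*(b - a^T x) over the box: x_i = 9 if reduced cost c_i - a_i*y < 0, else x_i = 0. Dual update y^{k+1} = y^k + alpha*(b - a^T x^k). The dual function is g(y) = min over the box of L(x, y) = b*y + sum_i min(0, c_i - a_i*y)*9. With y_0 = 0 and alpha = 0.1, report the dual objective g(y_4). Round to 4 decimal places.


Dual ascent for LP: min 13*x1 + 3*x2, 3*x1 + 2*x2 = 7, 0 <= x_i <= 9
Step 1: y^k = 0.0, reduced costs: (13.0, 3.0)
  x^k = (0.0, 0.0), subgradient = b - a^T x = 7.0
  y^{k+1} = 0.0 + 0.1*7.0 = 0.7
Step 2: y^k = 0.7, reduced costs: (10.9, 1.6)
  x^k = (0.0, 0.0), subgradient = b - a^T x = 7.0
  y^{k+1} = 0.7 + 0.1*7.0 = 1.4
Step 3: y^k = 1.4, reduced costs: (8.8, 0.2)
  x^k = (0.0, 0.0), subgradient = b - a^T x = 7.0
  y^{k+1} = 1.4 + 0.1*7.0 = 2.1
Step 4: y^k = 2.1, reduced costs: (6.7, -1.2)
  x^k = (0.0, 9.0), subgradient = b - a^T x = -11.0
  y^{k+1} = 2.1 + 0.1*-11.0 = 1.0
Dual objective at y_4 = 1.0: reduced costs (10.0, 1.0), box minimizer x = (0.0, 0.0)
g(y_4) = b*y + (c1 - a1*y)*x1 + (c2 - a2*y)*x2 = 7*1.0 + 10.0*0.0 + 1.0*0.0 = 7.0 + 0.0 + 0.0 = 7.0


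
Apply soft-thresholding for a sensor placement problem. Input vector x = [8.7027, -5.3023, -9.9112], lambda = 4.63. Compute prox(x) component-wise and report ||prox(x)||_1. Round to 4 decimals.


Soft-thresholding with lambda = 4.63:
prox(8.7027) = sign(8.7027)*max(|8.7027| - 4.63, 0) = 4.0727
prox(-5.3023) = sign(-5.3023)*max(|-5.3023| - 4.63, 0) = -0.6723
prox(-9.9112) = sign(-9.9112)*max(|-9.9112| - 4.63, 0) = -5.2812
prox(x) = [4.0727, -0.6723, -5.2812]
||prox(x)||_1 = 4.0727 + 0.6723 + 5.2812 = 10.0262


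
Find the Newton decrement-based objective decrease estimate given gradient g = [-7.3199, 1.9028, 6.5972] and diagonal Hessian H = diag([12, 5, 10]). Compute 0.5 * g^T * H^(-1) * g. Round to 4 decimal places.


Step 1: H is diagonal, so H^(-1) * g = [-0.61, 0.3806, 0.6597].
Step 2: g^T H^(-1) g = sum_i g_i^2 / H_ii
  = (-7.3199)^2/12 + (1.9028)^2/5 + (6.5972)^2/10
  = 4.4651 + 0.7241 + 4.3523 = 9.5415
Step 3: Objective decrease = 0.5 * g^T H^(-1) g = 4.7708


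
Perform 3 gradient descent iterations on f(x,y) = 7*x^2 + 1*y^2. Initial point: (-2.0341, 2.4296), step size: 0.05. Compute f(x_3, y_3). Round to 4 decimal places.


Gradient descent on f(x,y) = 7*x^2 + 1*y^2.
Starting point: (-2.0341, 2.4296), alpha = 0.05
Step 1: grad_x = 2*7*-2.0341 = -28.4774, grad_y = 2*1*2.4296 = 4.8592
  x_1 = -2.0341 - 0.05*-28.4774 = -0.6102
  y_1 = 2.4296 - 0.05*4.8592 = 2.1866
Step 2: grad_x = 2*7*-0.6102 = -8.5432, grad_y = 2*1*2.1866 = 4.3733
  x_2 = -0.6102 - 0.05*-8.5432 = -0.1831
  y_2 = 2.1866 - 0.05*4.3733 = 1.968
Step 3: grad_x = 2*7*-0.1831 = -2.563, grad_y = 2*1*1.968 = 3.936
  x_3 = -0.1831 - 0.05*-2.563 = -0.0549
  y_3 = 1.968 - 0.05*3.936 = 1.7712
f(-0.0549, 1.7712) = 7*(-0.0549)^2 + 1*1.7712^2 = 3.1582


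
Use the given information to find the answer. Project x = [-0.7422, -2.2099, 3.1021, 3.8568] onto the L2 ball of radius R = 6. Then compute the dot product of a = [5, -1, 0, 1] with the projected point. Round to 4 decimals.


Step 1: Compute ||x|| (intermediates to 6 decimals).
||x|| = sqrt((-0.7422)^2 + (-2.2099)^2 + 3.1021^2 + 3.8568^2) = 5.471056
Step 2: Project.
Since ||x|| <= R, proj = x (no scaling needed).
proj(x) = [-0.7422, -2.2099, 3.1021, 3.8568]
Step 3: Dot product.
a^T * proj(x) = 5*(-0.7422) - 1*(-2.2099) + 0*3.1021 + 1*3.8568 = 2.3557


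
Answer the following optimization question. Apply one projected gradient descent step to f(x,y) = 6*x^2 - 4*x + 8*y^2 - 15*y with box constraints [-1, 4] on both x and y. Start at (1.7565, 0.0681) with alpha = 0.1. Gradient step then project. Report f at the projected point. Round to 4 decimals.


Step 1: Compute gradient at (1.7565, 0.0681).
grad_x = 2*6*1.7565 - 4 = 17.078
grad_y = 2*8*0.0681 - 15 = -13.9104
Step 2: Gradient step.
x_raw = 1.7565 - 0.1*17.078 = 0.0487
y_raw = 0.0681 - 0.1*-13.9104 = 1.4591
Step 3: Project onto [-1, 4].
x_proj = clip(0.0487) = 0.0487
y_proj = clip(1.4591) = 1.4591
Step 4: Evaluate f.
f(0.0487, 1.4591) = -5.035


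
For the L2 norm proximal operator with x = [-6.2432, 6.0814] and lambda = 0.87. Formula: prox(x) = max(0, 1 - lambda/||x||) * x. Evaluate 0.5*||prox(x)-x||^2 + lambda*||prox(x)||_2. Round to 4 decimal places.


Step 1: Compute ||x||.
||x|| = 8.7156
Step 2: Compute scaling factor.
scale = max(0, 1 - 0.87/8.7156) = 0.9002
Step 3: prox(x) = [-5.62, 5.4743]
||prox(x)|| = 7.8456
Step 4: Proximal objective.
0.5*||prox-x||^2 = 0.3785
lambda*||prox|| = 6.8257
Total = 7.2041


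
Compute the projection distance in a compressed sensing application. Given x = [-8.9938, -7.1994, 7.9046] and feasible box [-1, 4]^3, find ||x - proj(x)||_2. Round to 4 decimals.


Project each component onto [-1, 4].
clip(-8.9938) = -1.0, clip(-7.1994) = -1.0, clip(7.9046) = 4.0
Projection = [-1.0, -1.0, 4.0]
Squared diffs: [63.9008, 38.4326, 15.2459]
Distance = sqrt(117.5793) = 10.8434


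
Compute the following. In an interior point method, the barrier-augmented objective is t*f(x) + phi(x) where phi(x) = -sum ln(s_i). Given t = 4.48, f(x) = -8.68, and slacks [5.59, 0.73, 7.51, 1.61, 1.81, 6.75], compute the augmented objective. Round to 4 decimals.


Step 1: Compute log-barrier.
ln values: [1.721, -0.3147, 2.0162, 0.4762, 0.5933, 1.9095]
phi = -(1.721 - 0.3147 + 2.0162 + 0.4762 + 0.5933 + 1.9095) = -6.4016
Step 2: Compute augmented objective.
t*f(x) = 4.48*-8.68 = -38.8864
Total = -38.8864 - 6.4016 = -45.288


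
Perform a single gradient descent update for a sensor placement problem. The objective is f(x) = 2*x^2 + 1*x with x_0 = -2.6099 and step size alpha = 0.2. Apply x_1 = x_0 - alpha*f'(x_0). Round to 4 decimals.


We compute the gradient at x_0 and apply the update.
f'(x) = 4*x + 1
f'(-2.6099) = 4*-2.6099 + 1 = -9.4396
x_1 = -2.6099 - 0.2*-9.4396 = -0.722


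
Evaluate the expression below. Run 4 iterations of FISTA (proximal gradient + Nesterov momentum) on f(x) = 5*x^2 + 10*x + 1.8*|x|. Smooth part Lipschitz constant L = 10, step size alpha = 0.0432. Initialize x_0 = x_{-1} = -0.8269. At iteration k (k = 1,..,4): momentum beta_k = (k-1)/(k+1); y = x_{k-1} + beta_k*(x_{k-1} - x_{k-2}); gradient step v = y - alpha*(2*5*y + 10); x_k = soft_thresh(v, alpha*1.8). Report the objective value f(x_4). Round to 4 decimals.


FISTA on f(x) = 5*x^2 + 10*x + 1.8*|x|
L = 10, alpha = 0.0432
Iteration 1: beta = 0.0, y = -0.8269 + 0.0*(-0.8269 + 0.8269) = -0.8269
  grad(y) = 1.731, v = y - alpha*grad = -0.9017
  prox(v) = soft_thresh(-0.9017, 0.0778) = -0.8239
Iteration 2: beta = 0.3333, y = -0.8239 + 0.3333*(-0.8239 + 0.8269) = -0.8229
  grad(y) = 1.7707, v = y - alpha*grad = -0.8994
  prox(v) = soft_thresh(-0.8994, 0.0778) = -0.8217
Iteration 3: beta = 0.5, y = -0.8217 + 0.5*(-0.8217 + 0.8239) = -0.8205
  grad(y) = 1.7947, v = y - alpha*grad = -0.8981
  prox(v) = soft_thresh(-0.8981, 0.0778) = -0.8203
Iteration 4: beta = 0.6, y = -0.8203 + 0.6*(-0.8203 + 0.8217) = -0.8195
  grad(y) = 1.8051, v = y - alpha*grad = -0.8975
  prox(v) = soft_thresh(-0.8975, 0.0778) = -0.8197
f(x_4) = 5*(-0.8197)^2 + 10*(-0.8197) + 1.8*|-0.8197| = -3.362


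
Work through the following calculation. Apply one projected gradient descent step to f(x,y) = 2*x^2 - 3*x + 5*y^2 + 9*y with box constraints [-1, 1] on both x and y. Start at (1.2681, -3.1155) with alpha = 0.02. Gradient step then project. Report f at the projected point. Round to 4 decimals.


Step 1: Compute gradient at (1.2681, -3.1155).
grad_x = 2*2*1.2681 - 3 = 2.0724
grad_y = 2*5*-3.1155 + 9 = -22.155
Step 2: Gradient step.
x_raw = 1.2681 - 0.02*2.0724 = 1.2267
y_raw = -3.1155 - 0.02*-22.155 = -2.6724
Step 3: Project onto [-1, 1].
x_proj = clip(1.2267) = 1.0
y_proj = clip(-2.6724) = -1.0
Step 4: Evaluate f.
f(1.0, -1.0) = -5.0


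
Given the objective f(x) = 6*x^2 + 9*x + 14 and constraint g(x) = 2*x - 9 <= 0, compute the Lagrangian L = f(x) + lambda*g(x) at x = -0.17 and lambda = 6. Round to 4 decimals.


Step 1: Evaluate f(x).
f(-0.17) = 6*(-0.17)^2 + 9*(-0.17) + 14 = 12.6434
Step 2: Evaluate g(x).
g(-0.17) = 2*-0.17 - 9 = -9.34
Step 3: Compute Lagrangian.
L = 12.6434 + 6*-9.34 = -43.3966


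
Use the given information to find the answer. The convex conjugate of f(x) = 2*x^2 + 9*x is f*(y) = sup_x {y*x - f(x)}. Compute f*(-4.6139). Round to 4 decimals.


f*(y) = sup_x {y*x - a*x^2 - b*x} = sup_x {(y-b)*x - a*x^2}
FOC: (y - b) - 2a*x = 0 => x* = (y - b)/(2a)
x* = (-4.6139 - 9)/(2*2) = -3.4035
f*(-4.6139) = (y-b)^2/(4a) = (-4.6139 - 9)^2/(4*2)
= 185.3383/8 = 23.1673


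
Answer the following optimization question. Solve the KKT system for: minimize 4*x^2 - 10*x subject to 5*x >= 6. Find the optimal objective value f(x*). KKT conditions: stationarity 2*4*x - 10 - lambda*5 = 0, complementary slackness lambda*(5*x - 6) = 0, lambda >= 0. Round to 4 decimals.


Step 1: Try lambda = 0 (constraint inactive).
Stationarity: 2*4*x - 10 = 0
x* = 10/(2*4) = 1.25
Check constraint: 5*1.25 = 6.25 >= 6 -- satisfied.
Step 2: Compute optimal value.
f(x*) = 4*1.25^2 - 10*1.25 = -6.25


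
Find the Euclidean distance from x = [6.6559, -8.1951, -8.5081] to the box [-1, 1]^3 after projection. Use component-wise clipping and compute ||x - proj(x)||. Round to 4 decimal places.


Project each component onto [-1, 1].
clip(6.6559) = 1.0, clip(-8.1951) = -1.0, clip(-8.5081) = -1.0
Projection = [1.0, -1.0, -1.0]
Squared diffs: [31.9892, 51.7695, 56.3716]
Distance = sqrt(140.1303) = 11.8377


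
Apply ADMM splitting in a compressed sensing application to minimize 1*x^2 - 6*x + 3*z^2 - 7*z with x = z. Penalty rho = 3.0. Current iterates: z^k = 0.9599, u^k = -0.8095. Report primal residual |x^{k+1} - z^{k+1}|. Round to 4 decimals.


ADMM iteration with rho = 3.0, z^k = 0.9599, u^k = -0.8095
Step 1: x-update.
Minimize 1*x^2 - 6*x + (3.0/2)*(x - 0.9599 - 0.8095)^2
FOC: (2*1 + 3.0)*x = 6 + 3.0*(0.9599 + 0.8095)
x^{k+1} = 2.2616
Step 2: z-update.
Minimize 3*z^2 - 7*z + (3.0/2)*(2.2616 - z - 0.8095)^2
FOC: (2*3 + 3.0)*z = 7 + 3.0*(2.2616 - 0.8095)
z^{k+1} = 1.2618
Step 3: u-update.
u^{k+1} = -0.8095 + 2.2616 - 1.2618 = 0.1903
Step 4: Primal residual = |2.2616 - 1.2618| = 0.9998


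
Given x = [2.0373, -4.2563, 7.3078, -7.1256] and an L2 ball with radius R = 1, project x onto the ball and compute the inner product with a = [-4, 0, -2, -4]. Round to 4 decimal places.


Step 1: Compute ||x|| (intermediates to 6 decimals).
||x|| = sqrt(2.0373^2 + (-4.2563)^2 + 7.3078^2 + (-7.1256)^2) = 11.244768
Step 2: Project.
Since ||x|| > R, scale = R/||x|| = 1/11.244768 = 0.08893, proj(x) = scale * x
proj(x) = [0.181177, -0.378513, 0.649883, -0.63368]
Step 3: Dot product.
a^T * proj(x) = -4*0.181177 + 0*(-0.378513) - 2*0.649883 - 4*(-0.63368) = 0.5102


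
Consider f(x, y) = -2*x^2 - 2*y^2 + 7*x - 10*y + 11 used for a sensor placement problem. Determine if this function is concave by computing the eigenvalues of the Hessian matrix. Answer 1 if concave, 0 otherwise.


The Hessian of f(x,y) = -2*x^2 - 2*y^2 + 7*x - 10*y + 11 is:
H = [[-4, 0], [0, -4]]
Trace = -4 - 4 = -8
Determinant = -4*-4 - (0)^2 = 16
Discriminant = (-8)^2 - 4*16 = 0.0
Eigenvalues: lambda_1 = -4.0, lambda_2 = -4.0
The function is concave.

1


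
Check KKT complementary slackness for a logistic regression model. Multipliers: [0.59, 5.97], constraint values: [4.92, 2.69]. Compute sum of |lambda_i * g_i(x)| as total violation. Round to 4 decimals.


KKT complementary slackness check:
lambda_1 * g_1 = 0.59 * 4.92 = 2.9028
lambda_2 * g_2 = 5.97 * 2.69 = 16.0593
Total violation = 2.9028 + 16.0593 = 18.9621


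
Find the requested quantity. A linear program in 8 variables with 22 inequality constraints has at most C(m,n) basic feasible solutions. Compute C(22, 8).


Each vertex corresponds to some choice of n active constraints out of m, so the number of vertices is at most C(m, n) = m! / (n!(m-n)!).
m = 22, n = 8
Numerator: 22 * 21 * 20 * 19 * 18 * 17 * 16 * 15
Denominator: 8! = 40320
C(22, 8) = 319770


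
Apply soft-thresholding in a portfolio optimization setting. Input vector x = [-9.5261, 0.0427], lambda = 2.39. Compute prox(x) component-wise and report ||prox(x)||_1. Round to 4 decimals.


Soft-thresholding with lambda = 2.39:
prox(-9.5261) = sign(-9.5261)*max(|-9.5261| - 2.39, 0) = -7.1361
prox(0.0427) = sign(0.0427)*max(|0.0427| - 2.39, 0) = 0.0
prox(x) = [-7.1361, 0.0]
||prox(x)||_1 = 7.1361 + 0.0 = 7.1361


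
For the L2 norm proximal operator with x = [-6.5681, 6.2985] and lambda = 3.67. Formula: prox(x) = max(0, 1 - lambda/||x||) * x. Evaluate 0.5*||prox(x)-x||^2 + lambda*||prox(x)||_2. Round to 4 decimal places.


Step 1: Compute ||x||.
||x|| = 9.1001
Step 2: Compute scaling factor.
scale = max(0, 1 - 3.67/9.1001) = 0.5967
Step 3: prox(x) = [-3.9192, 3.7584]
||prox(x)|| = 5.4301
Step 4: Proximal objective.
0.5*||prox-x||^2 = 6.7345
lambda*||prox|| = 19.9285
Total = 26.6628


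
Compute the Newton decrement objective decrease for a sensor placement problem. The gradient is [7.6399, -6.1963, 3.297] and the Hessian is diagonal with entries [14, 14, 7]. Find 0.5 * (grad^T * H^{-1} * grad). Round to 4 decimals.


Step 1: H is diagonal, so H^(-1) * g = [0.5457, -0.4426, 0.471].
Step 2: g^T H^(-1) g = sum_i g_i^2 / H_ii
  = (7.6399)^2/14 + (-6.1963)^2/14 + (3.297)^2/7
  = 4.1691 + 2.7424 + 1.5529 = 8.4645
Step 3: Objective decrease = 0.5 * g^T H^(-1) g = 4.2322


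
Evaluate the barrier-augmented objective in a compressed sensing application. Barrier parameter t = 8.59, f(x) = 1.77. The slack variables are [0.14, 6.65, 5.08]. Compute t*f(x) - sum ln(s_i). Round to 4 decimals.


Step 1: Compute log-barrier.
ln values: [-1.9661, 1.8946, 1.6253]
phi = -(-1.9661 + 1.8946 + 1.6253) = -1.5538
Step 2: Compute augmented objective.
t*f(x) = 8.59*1.77 = 15.2043
Total = 15.2043 - 1.5538 = 13.6505


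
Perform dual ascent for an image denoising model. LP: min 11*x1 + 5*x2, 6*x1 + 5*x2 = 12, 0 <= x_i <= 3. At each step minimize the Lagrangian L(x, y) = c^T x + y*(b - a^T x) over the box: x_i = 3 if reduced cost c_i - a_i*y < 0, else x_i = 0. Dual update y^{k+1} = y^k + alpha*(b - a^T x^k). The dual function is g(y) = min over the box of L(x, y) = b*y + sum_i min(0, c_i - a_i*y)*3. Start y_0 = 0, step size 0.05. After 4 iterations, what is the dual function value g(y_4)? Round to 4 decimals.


Dual ascent for LP: min 11*x1 + 5*x2, 6*x1 + 5*x2 = 12, 0 <= x_i <= 3
Step 1: y^k = 0.0, reduced costs: (11.0, 5.0)
  x^k = (0.0, 0.0), subgradient = b - a^T x = 12.0
  y^{k+1} = 0.0 + 0.05*12.0 = 0.6
Step 2: y^k = 0.6, reduced costs: (7.4, 2.0)
  x^k = (0.0, 0.0), subgradient = b - a^T x = 12.0
  y^{k+1} = 0.6 + 0.05*12.0 = 1.2
Step 3: y^k = 1.2, reduced costs: (3.8, -1.0)
  x^k = (0.0, 3.0), subgradient = b - a^T x = -3.0
  y^{k+1} = 1.2 + 0.05*-3.0 = 1.05
Step 4: y^k = 1.05, reduced costs: (4.7, -0.25)
  x^k = (0.0, 3.0), subgradient = b - a^T x = -3.0
  y^{k+1} = 1.05 + 0.05*-3.0 = 0.9
Dual objective at y_4 = 0.9: reduced costs (5.6, 0.5), box minimizer x = (0.0, 0.0)
g(y_4) = b*y + (c1 - a1*y)*x1 + (c2 - a2*y)*x2 = 12*0.9 + 5.6*0.0 + 0.5*0.0 = 10.8 + 0.0 + 0.0 = 10.8


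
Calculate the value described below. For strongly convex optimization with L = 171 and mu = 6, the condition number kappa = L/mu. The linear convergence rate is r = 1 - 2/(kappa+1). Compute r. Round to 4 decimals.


Step 1: Compute the condition number.
kappa = L/mu = 171/6 = 28.5
Step 2: Compute the convergence rate.
r = 1 - 2/(kappa + 1) = 1 - 2*mu/(L + mu) = (L - mu)/(L + mu) = 165/177 = 0.9322


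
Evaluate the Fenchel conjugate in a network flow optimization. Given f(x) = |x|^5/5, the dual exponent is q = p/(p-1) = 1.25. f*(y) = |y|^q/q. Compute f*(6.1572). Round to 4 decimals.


The conjugate exponent q satisfies 1/p + 1/q = 1.
p = 5, so q = 5/(5 - 1) = 1.25
|y|^q = 6.1572^1.25 = 9.699
f*(6.1572) = 9.699 / 1.25 = 7.7592


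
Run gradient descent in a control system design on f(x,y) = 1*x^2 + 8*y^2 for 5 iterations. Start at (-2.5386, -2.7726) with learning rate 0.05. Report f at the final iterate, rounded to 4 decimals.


Gradient descent on f(x,y) = 1*x^2 + 8*y^2.
Starting point: (-2.5386, -2.7726), alpha = 0.05
Step 1: grad_x = 2*1*-2.5386 = -5.0772, grad_y = 2*8*-2.7726 = -44.3616
  x_1 = -2.5386 - 0.05*-5.0772 = -2.2847
  y_1 = -2.7726 - 0.05*-44.3616 = -0.5545
Step 2: grad_x = 2*1*-2.2847 = -4.5695, grad_y = 2*8*-0.5545 = -8.8723
  x_2 = -2.2847 - 0.05*-4.5695 = -2.0563
  y_2 = -0.5545 - 0.05*-8.8723 = -0.1109
Step 3: grad_x = 2*1*-2.0563 = -4.1125, grad_y = 2*8*-0.1109 = -1.7745
  x_3 = -2.0563 - 0.05*-4.1125 = -1.8506
  y_3 = -0.1109 - 0.05*-1.7745 = -0.0222
Step 4: grad_x = 2*1*-1.8506 = -3.7013, grad_y = 2*8*-0.0222 = -0.3549
  x_4 = -1.8506 - 0.05*-3.7013 = -1.6656
  y_4 = -0.0222 - 0.05*-0.3549 = -0.0044
Step 5: grad_x = 2*1*-1.6656 = -3.3312, grad_y = 2*8*-0.0044 = -0.071
  x_5 = -1.6656 - 0.05*-3.3312 = -1.499
  y_5 = -0.0044 - 0.05*-0.071 = -0.0009
f(-1.499, -0.0009) = 1*(-1.499)^2 + 8*(-0.0009)^2 = 2.2471


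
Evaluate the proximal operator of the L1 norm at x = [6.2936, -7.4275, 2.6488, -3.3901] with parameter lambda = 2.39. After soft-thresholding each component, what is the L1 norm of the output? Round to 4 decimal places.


Soft-thresholding with lambda = 2.39:
prox(6.2936) = sign(6.2936)*max(|6.2936| - 2.39, 0) = 3.9036
prox(-7.4275) = sign(-7.4275)*max(|-7.4275| - 2.39, 0) = -5.0375
prox(2.6488) = sign(2.6488)*max(|2.6488| - 2.39, 0) = 0.2588
prox(-3.3901) = sign(-3.3901)*max(|-3.3901| - 2.39, 0) = -1.0001
prox(x) = [3.9036, -5.0375, 0.2588, -1.0001]
||prox(x)||_1 = 3.9036 + 5.0375 + 0.2588 + 1.0001 = 10.2


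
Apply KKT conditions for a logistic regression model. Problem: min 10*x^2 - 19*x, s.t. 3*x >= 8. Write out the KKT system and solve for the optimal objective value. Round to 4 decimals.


Step 1: Try lambda = 0 (constraint inactive).
x_unc = 19/(2*10) = 0.95
Check: 3*0.95 = 2.85 < 8 -- violated!
Step 2: Constraint must be active: 3*x = 8
x* = 8/3 = 2.6667 (rounded; the exact value 8/3 is used below)
lambda = (2*10*(8/3) - 19)/3 = 11.4444
Step 3: Compute optimal value.
f(x*) = 10*(8/3)^2 - 19*(8/3) = 20.4444


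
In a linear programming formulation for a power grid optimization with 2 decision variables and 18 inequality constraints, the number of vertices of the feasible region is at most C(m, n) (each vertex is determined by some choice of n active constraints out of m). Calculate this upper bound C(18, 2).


Each vertex corresponds to some choice of n active constraints out of m, so the number of vertices is at most C(m, n) = m! / (n!(m-n)!).
m = 18, n = 2
Numerator: 18 * 17
Denominator: 2! = 2
C(18, 2) = 153


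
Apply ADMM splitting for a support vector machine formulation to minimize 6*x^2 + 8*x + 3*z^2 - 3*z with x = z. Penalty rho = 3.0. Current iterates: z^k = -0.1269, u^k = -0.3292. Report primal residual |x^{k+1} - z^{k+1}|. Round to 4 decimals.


ADMM iteration with rho = 3.0, z^k = -0.1269, u^k = -0.3292
Step 1: x-update.
Minimize 6*x^2 + 8*x + (3.0/2)*(x + 0.1269 - 0.3292)^2
FOC: (2*6 + 3.0)*x = -8 + 3.0*(-0.1269 + 0.3292)
x^{k+1} = -0.4929
Step 2: z-update.
Minimize 3*z^2 - 3*z + (3.0/2)*(-0.4929 - z - 0.3292)^2
FOC: (2*3 + 3.0)*z = 3 + 3.0*(-0.4929 - 0.3292)
z^{k+1} = 0.0593
Step 3: u-update.
u^{k+1} = -0.3292 - 0.4929 - 0.0593 = -0.8814
Step 4: Primal residual = |-0.4929 - 0.0593| = 0.5522


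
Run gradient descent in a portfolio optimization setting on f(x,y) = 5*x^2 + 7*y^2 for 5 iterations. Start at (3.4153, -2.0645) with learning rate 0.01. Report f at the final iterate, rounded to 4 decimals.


Gradient descent on f(x,y) = 5*x^2 + 7*y^2.
Starting point: (3.4153, -2.0645), alpha = 0.01
Step 1: grad_x = 2*5*3.4153 = 34.153, grad_y = 2*7*-2.0645 = -28.903
  x_1 = 3.4153 - 0.01*34.153 = 3.0738
  y_1 = -2.0645 - 0.01*-28.903 = -1.7755
Step 2: grad_x = 2*5*3.0738 = 30.7377, grad_y = 2*7*-1.7755 = -24.8566
  x_2 = 3.0738 - 0.01*30.7377 = 2.7664
  y_2 = -1.7755 - 0.01*-24.8566 = -1.5269
Step 3: grad_x = 2*5*2.7664 = 27.6639, grad_y = 2*7*-1.5269 = -21.3767
  x_3 = 2.7664 - 0.01*27.6639 = 2.4898
  y_3 = -1.5269 - 0.01*-21.3767 = -1.3131
Step 4: grad_x = 2*5*2.4898 = 24.8975, grad_y = 2*7*-1.3131 = -18.3839
  x_4 = 2.4898 - 0.01*24.8975 = 2.2408
  y_4 = -1.3131 - 0.01*-18.3839 = -1.1293
Step 5: grad_x = 2*5*2.2408 = 22.4078, grad_y = 2*7*-1.1293 = -15.8102
  x_5 = 2.2408 - 0.01*22.4078 = 2.0167
  y_5 = -1.1293 - 0.01*-15.8102 = -0.9712
f(2.0167, -0.9712) = 5*2.0167^2 + 7*(-0.9712)^2 = 26.938


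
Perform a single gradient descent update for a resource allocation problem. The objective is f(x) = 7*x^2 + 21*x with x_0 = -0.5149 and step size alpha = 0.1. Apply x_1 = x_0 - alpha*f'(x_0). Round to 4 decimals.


We compute the gradient at x_0 and apply the update.
f'(x) = 14*x + 21
f'(-0.5149) = 14*-0.5149 + 21 = 13.7914
x_1 = -0.5149 - 0.1*13.7914 = -1.894


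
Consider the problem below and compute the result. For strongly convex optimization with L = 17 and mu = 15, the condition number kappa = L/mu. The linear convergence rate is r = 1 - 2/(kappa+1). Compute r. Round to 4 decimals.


Step 1: Compute the condition number.
kappa = L/mu = 17/15 = 1.1333
Step 2: Compute the convergence rate.
r = 1 - 2/(kappa + 1) = 1 - 2*mu/(L + mu) = (L - mu)/(L + mu) = 2/32 = 0.0625


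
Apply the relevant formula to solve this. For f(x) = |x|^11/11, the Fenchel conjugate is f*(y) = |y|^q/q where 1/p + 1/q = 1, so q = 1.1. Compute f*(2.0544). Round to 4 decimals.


The conjugate exponent q satisfies 1/p + 1/q = 1.
p = 11, so q = 11/(11 - 1) = 1.1
|y|^q = 2.0544^1.1 = 2.2078
f*(2.0544) = 2.2078 / 1.1 = 2.0071


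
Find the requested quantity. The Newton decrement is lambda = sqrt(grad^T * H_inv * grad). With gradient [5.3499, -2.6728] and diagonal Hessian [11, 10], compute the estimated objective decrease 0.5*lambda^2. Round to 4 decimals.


Step 1: H is diagonal, so H^(-1) * g = [0.4864, -0.2673].
Step 2: g^T H^(-1) g = sum_i g_i^2 / H_ii
  = (5.3499)^2/11 + (-2.6728)^2/10
  = 2.6019 + 0.7144 = 3.3163
Step 3: Objective decrease = 0.5 * g^T H^(-1) g = 1.6582


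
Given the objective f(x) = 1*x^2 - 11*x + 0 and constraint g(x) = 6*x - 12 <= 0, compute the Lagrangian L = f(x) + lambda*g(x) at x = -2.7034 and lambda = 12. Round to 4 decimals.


Step 1: Evaluate f(x).
f(-2.7034) = 1*(-2.7034)^2 - 11*(-2.7034) + 0 = 37.0458
Step 2: Evaluate g(x).
g(-2.7034) = 6*-2.7034 - 12 = -28.2204
Step 3: Compute Lagrangian.
L = 37.0458 + 12*-28.2204 = -301.599


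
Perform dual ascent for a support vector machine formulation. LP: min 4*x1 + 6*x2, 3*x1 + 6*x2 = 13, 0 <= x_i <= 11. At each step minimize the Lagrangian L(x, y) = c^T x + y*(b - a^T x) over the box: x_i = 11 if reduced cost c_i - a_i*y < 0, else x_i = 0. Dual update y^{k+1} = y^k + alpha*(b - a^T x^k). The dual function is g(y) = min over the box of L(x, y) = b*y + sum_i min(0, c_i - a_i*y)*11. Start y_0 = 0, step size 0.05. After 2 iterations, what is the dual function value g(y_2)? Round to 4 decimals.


Dual ascent for LP: min 4*x1 + 6*x2, 3*x1 + 6*x2 = 13, 0 <= x_i <= 11
Step 1: y^k = 0.0, reduced costs: (4.0, 6.0)
  x^k = (0.0, 0.0), subgradient = b - a^T x = 13.0
  y^{k+1} = 0.0 + 0.05*13.0 = 0.65
Step 2: y^k = 0.65, reduced costs: (2.05, 2.1)
  x^k = (0.0, 0.0), subgradient = b - a^T x = 13.0
  y^{k+1} = 0.65 + 0.05*13.0 = 1.3
Dual objective at y_2 = 1.3: reduced costs (0.1, -1.8), box minimizer x = (0.0, 11.0)
g(y_2) = b*y + (c1 - a1*y)*x1 + (c2 - a2*y)*x2 = 13*1.3 + 0.1*0.0 + (-1.8)*11.0 = 16.9 + 0.0 - 19.8 = -2.9


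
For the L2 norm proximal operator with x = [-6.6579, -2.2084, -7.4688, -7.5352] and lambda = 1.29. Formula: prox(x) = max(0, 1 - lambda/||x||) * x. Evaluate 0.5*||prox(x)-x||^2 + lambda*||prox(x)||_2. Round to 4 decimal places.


Step 1: Compute ||x||.
||x|| = 12.7188
Step 2: Compute scaling factor.
scale = max(0, 1 - 1.29/12.7188) = 0.8986
Step 3: prox(x) = [-5.9826, -1.9844, -6.7113, -6.7709]
||prox(x)|| = 11.4288
Step 4: Proximal objective.
0.5*||prox-x||^2 = 0.8321
lambda*||prox|| = 14.7432
Total = 15.5752


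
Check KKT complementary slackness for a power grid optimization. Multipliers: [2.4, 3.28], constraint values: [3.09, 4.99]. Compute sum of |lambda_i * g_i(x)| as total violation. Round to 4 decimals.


KKT complementary slackness check:
lambda_1 * g_1 = 2.4 * 3.09 = 7.416
lambda_2 * g_2 = 3.28 * 4.99 = 16.3672
Total violation = 7.416 + 16.3672 = 23.7832


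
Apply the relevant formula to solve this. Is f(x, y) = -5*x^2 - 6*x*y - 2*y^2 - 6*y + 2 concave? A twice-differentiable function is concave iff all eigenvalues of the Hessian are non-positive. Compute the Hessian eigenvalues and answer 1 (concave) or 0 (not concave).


The Hessian of f(x,y) = -5*x^2 - 6*x*y - 2*y^2 - 6*y + 2 is:
H = [[-10, -6], [-6, -4]]
Trace = -10 - 4 = -14
Determinant = -10*-4 - (-6)^2 = 4
Discriminant = (-14)^2 - 4*4 = 180.0
Eigenvalues: lambda_1 = -13.7082, lambda_2 = -0.2918
The function is concave.

1


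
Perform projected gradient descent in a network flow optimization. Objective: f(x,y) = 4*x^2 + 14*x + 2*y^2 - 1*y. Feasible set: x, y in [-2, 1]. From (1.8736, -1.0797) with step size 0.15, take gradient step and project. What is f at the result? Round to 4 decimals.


Step 1: Compute gradient at (1.8736, -1.0797).
grad_x = 2*4*1.8736 + 14 = 28.9888
grad_y = 2*2*-1.0797 - 1 = -5.3188
Step 2: Gradient step.
x_raw = 1.8736 - 0.15*28.9888 = -2.4747
y_raw = -1.0797 - 0.15*-5.3188 = -0.2819
Step 3: Project onto [-2, 1].
x_proj = clip(-2.4747) = -2.0
y_proj = clip(-0.2819) = -0.2819
Step 4: Evaluate f.
f(-2.0, -0.2819) = -11.5592


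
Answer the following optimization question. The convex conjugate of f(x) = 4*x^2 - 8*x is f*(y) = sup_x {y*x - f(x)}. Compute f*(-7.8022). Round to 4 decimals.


f*(y) = sup_x {y*x - a*x^2 - b*x} = sup_x {(y-b)*x - a*x^2}
FOC: (y - b) - 2a*x = 0 => x* = (y - b)/(2a)
x* = (-7.8022 + 8)/(2*4) = 0.0247
f*(-7.8022) = (y-b)^2/(4a) = (-7.8022 + 8)^2/(4*4)
= 0.0391/16 = 0.0024


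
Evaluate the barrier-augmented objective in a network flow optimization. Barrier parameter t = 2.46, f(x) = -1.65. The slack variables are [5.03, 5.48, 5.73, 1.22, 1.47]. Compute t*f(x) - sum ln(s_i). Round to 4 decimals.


Step 1: Compute log-barrier.
ln values: [1.6154, 1.7011, 1.7457, 0.1989, 0.3853]
phi = -(1.6154 + 1.7011 + 1.7457 + 0.1989 + 0.3853) = -5.6464
Step 2: Compute augmented objective.
t*f(x) = 2.46*-1.65 = -4.059
Total = -4.059 - 5.6464 = -9.7054


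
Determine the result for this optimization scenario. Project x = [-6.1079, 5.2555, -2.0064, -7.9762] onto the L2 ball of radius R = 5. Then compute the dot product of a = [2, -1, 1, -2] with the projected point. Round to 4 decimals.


Step 1: Compute ||x|| (intermediates to 6 decimals).
||x|| = sqrt((-6.1079)^2 + 5.2555^2 + (-2.0064)^2 + (-7.9762)^2) = 11.513997
Step 2: Project.
Since ||x|| > R, scale = R/||x|| = 5/11.513997 = 0.434254, proj(x) = scale * x
proj(x) = [-2.65238, 2.282222, -0.871287, -3.463697]
Step 3: Dot product.
a^T * proj(x) = 2*(-2.65238) - 1*2.282222 + 1*(-0.871287) - 2*(-3.463697) = -1.5309


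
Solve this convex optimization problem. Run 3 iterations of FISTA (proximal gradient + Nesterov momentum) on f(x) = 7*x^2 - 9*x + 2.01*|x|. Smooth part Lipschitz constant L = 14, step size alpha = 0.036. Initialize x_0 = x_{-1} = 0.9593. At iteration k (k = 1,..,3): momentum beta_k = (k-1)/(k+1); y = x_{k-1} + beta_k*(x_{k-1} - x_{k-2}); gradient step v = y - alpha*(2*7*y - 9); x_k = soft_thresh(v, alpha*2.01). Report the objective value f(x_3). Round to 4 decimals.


FISTA on f(x) = 7*x^2 - 9*x + 2.01*|x|
L = 14, alpha = 0.036
Iteration 1: beta = 0.0, y = 0.9593 + 0.0*(0.9593 - 0.9593) = 0.9593
  grad(y) = 4.4302, v = y - alpha*grad = 0.7998
  prox(v) = soft_thresh(0.7998, 0.0724) = 0.7275
Iteration 2: beta = 0.3333, y = 0.7275 + 0.3333*(0.7275 - 0.9593) = 0.6502
  grad(y) = 0.1024, v = y - alpha*grad = 0.6465
  prox(v) = soft_thresh(0.6465, 0.0724) = 0.5741
Iteration 3: beta = 0.5, y = 0.5741 + 0.5*(0.5741 - 0.7275) = 0.4975
  grad(y) = -2.0356, v = y - alpha*grad = 0.5707
  prox(v) = soft_thresh(0.5707, 0.0724) = 0.4984
f(x_3) = 7*0.4984^2 - 9*0.4984 + 2.01*|0.4984| = -1.745


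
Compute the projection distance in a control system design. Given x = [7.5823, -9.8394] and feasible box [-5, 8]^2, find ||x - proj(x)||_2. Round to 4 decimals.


Project each component onto [-5, 8].
clip(7.5823) = 7.5823, clip(-9.8394) = -5.0
Projection = [7.5823, -5.0]
Squared diffs: [0.0, 23.4198]
Distance = sqrt(23.4198) = 4.8394


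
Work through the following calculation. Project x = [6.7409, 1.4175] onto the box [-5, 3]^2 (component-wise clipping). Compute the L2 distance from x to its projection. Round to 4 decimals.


Project each component onto [-5, 3].
clip(6.7409) = 3.0, clip(1.4175) = 1.4175
Projection = [3.0, 1.4175]
Squared diffs: [13.9943, 0.0]
Distance = sqrt(13.9943) = 3.7409


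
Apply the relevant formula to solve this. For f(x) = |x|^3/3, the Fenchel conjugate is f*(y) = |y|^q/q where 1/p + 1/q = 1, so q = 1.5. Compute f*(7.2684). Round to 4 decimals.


The conjugate exponent q satisfies 1/p + 1/q = 1.
p = 3, so q = 3/(3 - 1) = 1.5
|y|^q = 7.2684^1.5 = 19.5956
f*(7.2684) = 19.5956 / 1.5 = 13.0637


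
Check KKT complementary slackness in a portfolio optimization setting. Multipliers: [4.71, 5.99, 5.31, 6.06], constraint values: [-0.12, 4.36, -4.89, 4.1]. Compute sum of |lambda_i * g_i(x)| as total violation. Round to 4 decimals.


KKT complementary slackness check:
lambda_1 * g_1 = 4.71 * -0.12 = -0.5652
lambda_2 * g_2 = 5.99 * 4.36 = 26.1164
lambda_3 * g_3 = 5.31 * -4.89 = -25.9659
lambda_4 * g_4 = 6.06 * 4.1 = 24.846
Total violation = 0.5652 + 26.1164 + 25.9659 + 24.846 = 77.4935


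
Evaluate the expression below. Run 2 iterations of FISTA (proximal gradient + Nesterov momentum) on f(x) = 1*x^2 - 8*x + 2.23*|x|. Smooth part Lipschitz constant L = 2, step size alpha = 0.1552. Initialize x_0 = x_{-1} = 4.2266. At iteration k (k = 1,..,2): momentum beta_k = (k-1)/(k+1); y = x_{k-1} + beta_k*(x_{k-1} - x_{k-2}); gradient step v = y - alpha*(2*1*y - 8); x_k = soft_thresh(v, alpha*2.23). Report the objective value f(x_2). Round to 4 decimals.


FISTA on f(x) = 1*x^2 - 8*x + 2.23*|x|
L = 2, alpha = 0.1552
Iteration 1: beta = 0.0, y = 4.2266 + 0.0*(4.2266 - 4.2266) = 4.2266
  grad(y) = 0.4532, v = y - alpha*grad = 4.1563
  prox(v) = soft_thresh(4.1563, 0.3461) = 3.8102
Iteration 2: beta = 0.3333, y = 3.8102 + 0.3333*(3.8102 - 4.2266) = 3.6714
  grad(y) = -0.6573, v = y - alpha*grad = 3.7734
  prox(v) = soft_thresh(3.7734, 0.3461) = 3.4273
f(x_2) = 1*3.4273^2 - 8*3.4273 + 2.23*|3.4273| = -8.0292


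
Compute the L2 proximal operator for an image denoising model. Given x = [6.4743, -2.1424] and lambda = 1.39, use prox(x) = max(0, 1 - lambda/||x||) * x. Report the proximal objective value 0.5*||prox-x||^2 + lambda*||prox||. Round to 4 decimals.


Step 1: Compute ||x||.
||x|| = 6.8196
Step 2: Compute scaling factor.
scale = max(0, 1 - 1.39/6.8196) = 0.7962
Step 3: prox(x) = [5.1547, -1.7057]
||prox(x)|| = 5.4296
Step 4: Proximal objective.
0.5*||prox-x||^2 = 0.9661
lambda*||prox|| = 7.5471
Total = 8.5131
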